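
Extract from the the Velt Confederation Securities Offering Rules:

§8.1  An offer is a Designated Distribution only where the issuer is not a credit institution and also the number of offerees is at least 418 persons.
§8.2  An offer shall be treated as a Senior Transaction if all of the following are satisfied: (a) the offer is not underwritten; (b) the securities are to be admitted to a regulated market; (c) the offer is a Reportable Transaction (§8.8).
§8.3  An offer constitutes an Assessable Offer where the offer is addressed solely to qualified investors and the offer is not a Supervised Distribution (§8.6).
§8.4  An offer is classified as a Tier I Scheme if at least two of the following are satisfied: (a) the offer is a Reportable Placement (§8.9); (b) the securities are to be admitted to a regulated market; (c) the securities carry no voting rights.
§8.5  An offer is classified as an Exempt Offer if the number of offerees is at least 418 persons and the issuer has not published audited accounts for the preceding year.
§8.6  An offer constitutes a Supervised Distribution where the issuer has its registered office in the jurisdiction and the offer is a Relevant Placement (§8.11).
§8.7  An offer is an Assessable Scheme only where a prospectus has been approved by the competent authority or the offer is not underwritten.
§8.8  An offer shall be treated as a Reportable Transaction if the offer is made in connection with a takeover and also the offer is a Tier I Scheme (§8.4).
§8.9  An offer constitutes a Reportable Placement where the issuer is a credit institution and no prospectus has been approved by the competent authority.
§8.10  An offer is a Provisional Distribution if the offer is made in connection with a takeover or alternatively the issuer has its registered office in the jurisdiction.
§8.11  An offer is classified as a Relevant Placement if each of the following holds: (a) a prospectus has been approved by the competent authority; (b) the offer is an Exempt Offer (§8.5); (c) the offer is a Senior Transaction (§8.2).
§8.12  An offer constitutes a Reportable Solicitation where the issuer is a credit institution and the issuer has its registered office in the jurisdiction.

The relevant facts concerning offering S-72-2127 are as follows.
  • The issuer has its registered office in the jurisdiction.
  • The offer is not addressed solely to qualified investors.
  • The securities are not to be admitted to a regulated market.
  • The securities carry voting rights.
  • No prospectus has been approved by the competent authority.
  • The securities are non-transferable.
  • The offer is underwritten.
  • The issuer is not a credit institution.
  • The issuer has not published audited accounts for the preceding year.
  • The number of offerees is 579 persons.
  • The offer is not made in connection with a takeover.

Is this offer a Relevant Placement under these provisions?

No

Under §8.5: number of offerees: 579 persons ≥ 418 persons? yes; and the issuer has not published audited accounts for the preceding year? yes. So the offer is an Exempt Offer.
Under §8.9: the issuer is a credit institution? no; and no prospectus has been approved by the competent authority? yes. So the offer is not a Reportable Placement.
Under §8.4: Reportable Placement (§8.9)? no; the securities are to be admitted to a regulated market? no; the securities carry no voting rights? no — 0 of 3 hold (need ≥2) → not satisfied.
Under §8.8: the offer is made in connection with a takeover? no; and Tier I Scheme (§8.4)? no. So the offer is not a Reportable Transaction.
Under §8.2: the offer is not underwritten? no; and the securities are to be admitted to a regulated market? no; and Reportable Transaction (§8.8)? no. So the offer is not a Senior Transaction.
Under §8.11: a prospectus has been approved by the competent authority? no; and Exempt Offer (§8.5)? yes; and Senior Transaction (§8.2)? no. So the offer is not a Relevant Placement.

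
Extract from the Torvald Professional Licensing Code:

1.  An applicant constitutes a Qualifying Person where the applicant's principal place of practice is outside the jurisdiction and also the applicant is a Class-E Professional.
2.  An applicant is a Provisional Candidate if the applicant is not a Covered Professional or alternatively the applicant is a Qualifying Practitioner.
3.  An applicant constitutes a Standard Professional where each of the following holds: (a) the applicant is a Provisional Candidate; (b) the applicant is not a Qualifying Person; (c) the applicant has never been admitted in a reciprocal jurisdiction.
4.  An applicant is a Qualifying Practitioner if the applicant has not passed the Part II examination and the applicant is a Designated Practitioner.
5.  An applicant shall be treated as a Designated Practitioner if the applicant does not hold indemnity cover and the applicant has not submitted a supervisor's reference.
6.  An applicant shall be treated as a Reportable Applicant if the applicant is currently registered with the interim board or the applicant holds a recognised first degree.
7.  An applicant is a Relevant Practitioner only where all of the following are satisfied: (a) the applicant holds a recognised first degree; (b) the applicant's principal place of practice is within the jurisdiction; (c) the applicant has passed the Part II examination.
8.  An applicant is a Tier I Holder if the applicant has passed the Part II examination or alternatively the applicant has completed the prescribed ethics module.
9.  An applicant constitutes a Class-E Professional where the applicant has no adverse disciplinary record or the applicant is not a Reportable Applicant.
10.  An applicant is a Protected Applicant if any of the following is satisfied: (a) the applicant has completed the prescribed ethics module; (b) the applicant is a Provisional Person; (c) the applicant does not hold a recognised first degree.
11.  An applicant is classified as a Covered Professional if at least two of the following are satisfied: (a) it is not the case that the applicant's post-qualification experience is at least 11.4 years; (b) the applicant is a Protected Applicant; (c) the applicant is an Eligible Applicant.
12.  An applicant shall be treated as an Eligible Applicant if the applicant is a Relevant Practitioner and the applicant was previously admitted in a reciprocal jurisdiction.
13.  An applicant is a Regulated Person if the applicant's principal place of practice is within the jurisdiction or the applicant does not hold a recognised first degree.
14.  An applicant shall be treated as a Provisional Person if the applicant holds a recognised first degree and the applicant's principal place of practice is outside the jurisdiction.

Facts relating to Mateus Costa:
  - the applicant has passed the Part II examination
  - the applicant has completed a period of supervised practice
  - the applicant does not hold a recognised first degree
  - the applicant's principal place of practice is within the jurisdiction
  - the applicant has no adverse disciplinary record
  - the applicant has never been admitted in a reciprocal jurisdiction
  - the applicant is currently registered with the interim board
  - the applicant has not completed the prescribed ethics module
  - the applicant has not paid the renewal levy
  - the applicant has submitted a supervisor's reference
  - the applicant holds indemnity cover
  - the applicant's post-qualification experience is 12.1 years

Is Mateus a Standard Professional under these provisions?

Under paragraph 14: the applicant holds a recognised first degree? no; and the applicant's principal place of practice is outside the jurisdiction? no. So the applicant is not a Provisional Person.
Under paragraph 10: the applicant has completed the prescribed ethics module? no; or Provisional Person (paragraph 14)? no; or the applicant does not hold a recognised first degree? yes. So the applicant is a Protected Applicant.
Under paragraph 7: the applicant holds a recognised first degree? no; and the applicant's principal place of practice is within the jurisdiction? yes; and the applicant has passed the Part II examination? yes. So the applicant is not a Relevant Practitioner.
Under paragraph 12: Relevant Practitioner (paragraph 7)? no; and the applicant was previously admitted in a reciprocal jurisdiction? no. So the applicant is not an Eligible Applicant.
Under paragraph 11: applicant's post-qualification experience: 12.1 years ≥ 11.4 years? yes, so negated condition no; Protected Applicant (paragraph 10)? yes; Eligible Applicant (paragraph 12)? no — 1 of 3 hold (need ≥2) → not satisfied.
Under paragraph 5: the applicant does not hold indemnity cover? no; and the applicant has not submitted a supervisor's reference? no. So the applicant is not a Designated Practitioner.
Under paragraph 4: the applicant has not passed the Part II examination? no; and Designated Practitioner (paragraph 5)? no. So the applicant is not a Qualifying Practitioner.
Under paragraph 2: not a Covered Professional (paragraph 11)? yes; or Qualifying Practitioner (paragraph 4)? no. So the applicant is a Provisional Candidate.
Under paragraph 6: the applicant is currently registered with the interim board? yes; or the applicant holds a recognised first degree? no. So the applicant is a Reportable Applicant.
Under paragraph 9: the applicant has no adverse disciplinary record? yes; or not a Reportable Applicant (paragraph 6)? no. So the applicant is a Class-E Professional.
Under paragraph 1: the applicant's principal place of practice is outside the jurisdiction? no; and Class-E Professional (paragraph 9)? yes. So the applicant is not a Qualifying Person.
Under paragraph 3: Provisional Candidate (paragraph 2)? yes; and not a Qualifying Person (paragraph 1)? yes; and the applicant has never been admitted in a reciprocal jurisdiction? yes. So the applicant is a Standard Professional.

Yes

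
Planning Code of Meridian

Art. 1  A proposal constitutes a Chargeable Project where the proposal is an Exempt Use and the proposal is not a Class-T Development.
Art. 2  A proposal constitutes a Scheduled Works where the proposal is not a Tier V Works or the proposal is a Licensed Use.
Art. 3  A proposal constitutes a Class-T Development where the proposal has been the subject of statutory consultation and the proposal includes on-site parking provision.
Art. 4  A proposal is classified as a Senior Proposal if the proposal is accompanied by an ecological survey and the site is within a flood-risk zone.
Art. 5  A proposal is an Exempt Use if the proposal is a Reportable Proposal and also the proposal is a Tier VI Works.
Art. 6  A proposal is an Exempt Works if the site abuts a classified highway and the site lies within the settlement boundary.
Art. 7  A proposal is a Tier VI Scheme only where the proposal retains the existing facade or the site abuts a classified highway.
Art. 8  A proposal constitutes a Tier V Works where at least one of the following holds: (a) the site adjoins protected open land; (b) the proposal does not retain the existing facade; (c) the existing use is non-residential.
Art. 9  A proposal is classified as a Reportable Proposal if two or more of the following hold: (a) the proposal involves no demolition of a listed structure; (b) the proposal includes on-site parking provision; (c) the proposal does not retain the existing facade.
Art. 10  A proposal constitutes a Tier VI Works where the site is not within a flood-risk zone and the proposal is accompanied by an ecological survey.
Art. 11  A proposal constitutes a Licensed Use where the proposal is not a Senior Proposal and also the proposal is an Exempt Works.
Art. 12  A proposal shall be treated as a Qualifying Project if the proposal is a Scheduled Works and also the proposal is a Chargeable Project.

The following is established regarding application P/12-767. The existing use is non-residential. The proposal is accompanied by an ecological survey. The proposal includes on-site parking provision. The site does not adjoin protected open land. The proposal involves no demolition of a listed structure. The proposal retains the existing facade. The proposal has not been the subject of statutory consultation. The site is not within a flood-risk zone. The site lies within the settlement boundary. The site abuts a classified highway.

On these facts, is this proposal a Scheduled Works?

article 8 — Tier V Works: [the site adjoins protected open land? no] OR [the proposal does not retain the existing facade? no] OR [the existing use is non-residential? yes] → satisfied.
article 4 — Senior Proposal: [the proposal is accompanied by an ecological survey? yes] AND [the site is within a flood-risk zone? no] → not satisfied.
article 6 — Exempt Works: [the site abuts a classified highway? yes] AND [the site lies within the settlement boundary? yes] → satisfied.
article 11 — Licensed Use: [not a Senior Proposal (article 4)? yes] AND [Exempt Works (article 6)? yes] → satisfied.
article 2 — Scheduled Works: [not a Tier V Works (article 8)? no] OR [Licensed Use (article 11)? yes] → satisfied.

Yes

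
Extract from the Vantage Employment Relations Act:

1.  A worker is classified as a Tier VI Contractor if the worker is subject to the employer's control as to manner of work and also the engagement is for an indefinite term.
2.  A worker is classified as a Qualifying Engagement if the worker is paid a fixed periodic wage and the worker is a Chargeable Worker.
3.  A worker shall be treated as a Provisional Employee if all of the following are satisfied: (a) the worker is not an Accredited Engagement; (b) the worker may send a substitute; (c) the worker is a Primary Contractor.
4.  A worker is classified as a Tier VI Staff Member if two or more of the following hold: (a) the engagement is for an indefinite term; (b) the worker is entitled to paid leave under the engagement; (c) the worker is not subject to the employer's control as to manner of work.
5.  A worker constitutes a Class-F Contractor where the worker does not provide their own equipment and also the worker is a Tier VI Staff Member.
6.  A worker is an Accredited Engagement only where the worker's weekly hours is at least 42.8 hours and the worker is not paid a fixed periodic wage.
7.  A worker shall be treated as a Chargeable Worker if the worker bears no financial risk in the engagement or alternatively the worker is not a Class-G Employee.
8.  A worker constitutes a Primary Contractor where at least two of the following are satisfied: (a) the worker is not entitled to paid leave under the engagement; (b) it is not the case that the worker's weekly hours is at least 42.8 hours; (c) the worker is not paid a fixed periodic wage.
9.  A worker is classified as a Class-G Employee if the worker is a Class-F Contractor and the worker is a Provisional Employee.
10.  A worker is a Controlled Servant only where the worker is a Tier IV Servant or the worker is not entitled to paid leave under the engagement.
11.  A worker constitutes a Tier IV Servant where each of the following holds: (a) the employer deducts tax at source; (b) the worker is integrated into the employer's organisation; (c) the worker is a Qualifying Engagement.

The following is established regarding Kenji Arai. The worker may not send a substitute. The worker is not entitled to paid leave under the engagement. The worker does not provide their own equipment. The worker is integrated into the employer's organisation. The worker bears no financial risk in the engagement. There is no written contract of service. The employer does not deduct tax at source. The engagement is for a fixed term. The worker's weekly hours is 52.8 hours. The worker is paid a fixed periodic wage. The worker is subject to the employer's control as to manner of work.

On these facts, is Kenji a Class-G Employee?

No

paragraph 4 — Tier VI Staff Member: the engagement is for an indefinite term? no; the worker is entitled to paid leave under the engagement? no; the worker is not subject to the employer's control as to manner of work? no — 0 of 3 hold (need ≥2) → not satisfied.
paragraph 5 — Class-F Contractor: [the worker does not provide their own equipment? yes] AND [Tier VI Staff Member (paragraph 4)? no] → not satisfied.
paragraph 6 — Accredited Engagement: [worker's weekly hours: 52.8 hours ≥ 42.8 hours? yes] AND [the worker is not paid a fixed periodic wage? no] → not satisfied.
paragraph 8 — Primary Contractor: the worker is not entitled to paid leave under the engagement? yes; worker's weekly hours: 52.8 hours ≥ 42.8 hours? yes, so negated condition no; the worker is not paid a fixed periodic wage? no — 1 of 3 hold (need ≥2) → not satisfied.
paragraph 3 — Provisional Employee: [not an Accredited Engagement (paragraph 6)? yes] AND [the worker may send a substitute? no] AND [Primary Contractor (paragraph 8)? no] → not satisfied.
paragraph 9 — Class-G Employee: [Class-F Contractor (paragraph 5)? no] AND [Provisional Employee (paragraph 3)? no] → not satisfied.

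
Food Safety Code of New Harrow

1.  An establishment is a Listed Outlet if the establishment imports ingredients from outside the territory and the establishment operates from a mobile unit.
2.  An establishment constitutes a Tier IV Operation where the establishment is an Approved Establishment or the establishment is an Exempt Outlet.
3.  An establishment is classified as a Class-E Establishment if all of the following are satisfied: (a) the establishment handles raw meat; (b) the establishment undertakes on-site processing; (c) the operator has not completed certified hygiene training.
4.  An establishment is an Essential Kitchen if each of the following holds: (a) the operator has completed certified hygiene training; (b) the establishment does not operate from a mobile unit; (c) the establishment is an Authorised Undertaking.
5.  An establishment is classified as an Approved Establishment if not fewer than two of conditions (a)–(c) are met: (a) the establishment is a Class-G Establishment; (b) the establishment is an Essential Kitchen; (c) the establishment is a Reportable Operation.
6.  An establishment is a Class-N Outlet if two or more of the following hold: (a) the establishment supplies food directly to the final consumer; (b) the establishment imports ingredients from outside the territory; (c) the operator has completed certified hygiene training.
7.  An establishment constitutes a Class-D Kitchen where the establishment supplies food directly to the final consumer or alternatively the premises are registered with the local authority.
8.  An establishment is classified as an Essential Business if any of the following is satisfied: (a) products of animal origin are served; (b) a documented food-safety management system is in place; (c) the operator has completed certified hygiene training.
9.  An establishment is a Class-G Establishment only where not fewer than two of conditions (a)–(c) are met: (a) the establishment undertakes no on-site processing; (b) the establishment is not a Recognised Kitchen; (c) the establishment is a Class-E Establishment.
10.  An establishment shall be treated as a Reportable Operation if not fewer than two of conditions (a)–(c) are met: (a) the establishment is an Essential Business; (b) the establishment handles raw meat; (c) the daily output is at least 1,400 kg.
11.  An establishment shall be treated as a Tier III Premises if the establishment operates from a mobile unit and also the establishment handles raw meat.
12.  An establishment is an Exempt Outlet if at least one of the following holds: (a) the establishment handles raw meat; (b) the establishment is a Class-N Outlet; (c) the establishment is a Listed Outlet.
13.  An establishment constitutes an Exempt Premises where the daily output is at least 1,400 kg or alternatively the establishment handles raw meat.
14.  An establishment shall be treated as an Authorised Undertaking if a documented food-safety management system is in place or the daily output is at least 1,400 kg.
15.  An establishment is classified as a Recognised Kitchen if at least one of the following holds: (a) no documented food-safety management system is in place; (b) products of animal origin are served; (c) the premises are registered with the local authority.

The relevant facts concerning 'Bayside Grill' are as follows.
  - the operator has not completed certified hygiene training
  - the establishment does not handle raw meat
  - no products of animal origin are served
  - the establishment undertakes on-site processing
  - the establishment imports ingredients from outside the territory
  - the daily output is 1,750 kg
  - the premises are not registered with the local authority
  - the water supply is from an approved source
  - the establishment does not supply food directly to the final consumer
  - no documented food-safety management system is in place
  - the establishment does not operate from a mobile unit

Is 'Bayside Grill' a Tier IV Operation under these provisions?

paragraph 15 — Recognised Kitchen: [no documented food-safety management system is in place? yes] OR [products of animal origin are served? no] OR [the premises are registered with the local authority? no] → satisfied.
paragraph 3 — Class-E Establishment: [the establishment handles raw meat? no] AND [the establishment undertakes on-site processing? yes] AND [the operator has not completed certified hygiene training? yes] → not satisfied.
paragraph 9 — Class-G Establishment: the establishment undertakes no on-site processing? no; not a Recognised Kitchen (paragraph 15)? no; Class-E Establishment (paragraph 3)? no — 0 of 3 hold (need ≥2) → not satisfied.
paragraph 14 — Authorised Undertaking: [a documented food-safety management system is in place? no] OR [daily output: 1,750 kg ≥ 1,400 kg? yes] → satisfied.
paragraph 4 — Essential Kitchen: [the operator has completed certified hygiene training? no] AND [the establishment does not operate from a mobile unit? yes] AND [Authorised Undertaking (paragraph 14)? yes] → not satisfied.
paragraph 8 — Essential Business: [products of animal origin are served? no] OR [a documented food-safety management system is in place? no] OR [the operator has completed certified hygiene training? no] → not satisfied.
paragraph 10 — Reportable Operation: Essential Business (paragraph 8)? no; the establishment handles raw meat? no; daily output: 1,750 kg ≥ 1,400 kg? yes — 1 of 3 hold (need ≥2) → not satisfied.
paragraph 5 — Approved Establishment: Class-G Establishment (paragraph 9)? no; Essential Kitchen (paragraph 4)? no; Reportable Operation (paragraph 10)? no — 0 of 3 hold (need ≥2) → not satisfied.
paragraph 6 — Class-N Outlet: the establishment supplies food directly to the final consumer? no; the establishment imports ingredients from outside the territory? yes; the operator has completed certified hygiene training? no — 1 of 3 hold (need ≥2) → not satisfied.
paragraph 1 — Listed Outlet: [the establishment imports ingredients from outside the territory? yes] AND [the establishment operates from a mobile unit? no] → not satisfied.
paragraph 12 — Exempt Outlet: [the establishment handles raw meat? no] OR [Class-N Outlet (paragraph 6)? no] OR [Listed Outlet (paragraph 1)? no] → not satisfied.
paragraph 2 — Tier IV Operation: [Approved Establishment (paragraph 5)? no] OR [Exempt Outlet (paragraph 12)? no] → not satisfied.

No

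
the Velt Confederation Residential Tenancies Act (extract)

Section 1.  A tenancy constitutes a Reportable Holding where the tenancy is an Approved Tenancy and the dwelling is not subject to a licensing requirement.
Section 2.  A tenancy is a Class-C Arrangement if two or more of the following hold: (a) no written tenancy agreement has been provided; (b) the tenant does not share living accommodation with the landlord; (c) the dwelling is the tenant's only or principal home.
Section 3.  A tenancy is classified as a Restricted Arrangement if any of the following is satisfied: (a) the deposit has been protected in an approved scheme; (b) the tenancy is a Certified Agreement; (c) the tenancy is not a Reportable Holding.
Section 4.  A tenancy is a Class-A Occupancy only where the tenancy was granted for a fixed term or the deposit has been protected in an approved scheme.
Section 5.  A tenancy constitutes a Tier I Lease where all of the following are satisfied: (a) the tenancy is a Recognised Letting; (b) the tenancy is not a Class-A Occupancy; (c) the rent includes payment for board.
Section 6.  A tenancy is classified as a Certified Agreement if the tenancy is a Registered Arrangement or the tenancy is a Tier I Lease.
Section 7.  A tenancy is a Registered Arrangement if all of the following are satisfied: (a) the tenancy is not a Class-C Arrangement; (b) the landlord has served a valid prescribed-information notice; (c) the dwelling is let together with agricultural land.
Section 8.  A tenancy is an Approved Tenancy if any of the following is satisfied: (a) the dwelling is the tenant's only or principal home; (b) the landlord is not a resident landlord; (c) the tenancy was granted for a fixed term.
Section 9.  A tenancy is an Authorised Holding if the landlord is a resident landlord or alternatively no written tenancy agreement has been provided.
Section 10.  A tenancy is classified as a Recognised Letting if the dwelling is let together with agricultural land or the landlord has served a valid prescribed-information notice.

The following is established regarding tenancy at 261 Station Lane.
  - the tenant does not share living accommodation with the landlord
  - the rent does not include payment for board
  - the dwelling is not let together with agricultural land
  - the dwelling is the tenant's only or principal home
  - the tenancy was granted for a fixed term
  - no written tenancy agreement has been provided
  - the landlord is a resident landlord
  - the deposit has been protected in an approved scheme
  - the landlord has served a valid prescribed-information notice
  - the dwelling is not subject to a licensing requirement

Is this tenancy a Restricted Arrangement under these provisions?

section 2 — Class-C Arrangement: no written tenancy agreement has been provided? yes; the tenant does not share living accommodation with the landlord? yes; the dwelling is the tenant's only or principal home? yes — 3 of 3 hold (need ≥2) → satisfied.
section 7 — Registered Arrangement: [not a Class-C Arrangement (section 2)? no] AND [the landlord has served a valid prescribed-information notice? yes] AND [the dwelling is let together with agricultural land? no] → not satisfied.
section 10 — Recognised Letting: [the dwelling is let together with agricultural land? no] OR [the landlord has served a valid prescribed-information notice? yes] → satisfied.
section 4 — Class-A Occupancy: [the tenancy was granted for a fixed term? yes] OR [the deposit has been protected in an approved scheme? yes] → satisfied.
section 5 — Tier I Lease: [Recognised Letting (section 10)? yes] AND [not a Class-A Occupancy (section 4)? no] AND [the rent includes payment for board? no] → not satisfied.
section 6 — Certified Agreement: [Registered Arrangement (section 7)? no] OR [Tier I Lease (section 5)? no] → not satisfied.
section 8 — Approved Tenancy: [the dwelling is the tenant's only or principal home? yes] OR [the landlord is not a resident landlord? no] OR [the tenancy was granted for a fixed term? yes] → satisfied.
section 1 — Reportable Holding: [Approved Tenancy (section 8)? yes] AND [the dwelling is not subject to a licensing requirement? yes] → satisfied.
section 3 — Restricted Arrangement: [the deposit has been protected in an approved scheme? yes] OR [Certified Agreement (section 6)? no] OR [not a Reportable Holding (section 1)? no] → satisfied.

Yes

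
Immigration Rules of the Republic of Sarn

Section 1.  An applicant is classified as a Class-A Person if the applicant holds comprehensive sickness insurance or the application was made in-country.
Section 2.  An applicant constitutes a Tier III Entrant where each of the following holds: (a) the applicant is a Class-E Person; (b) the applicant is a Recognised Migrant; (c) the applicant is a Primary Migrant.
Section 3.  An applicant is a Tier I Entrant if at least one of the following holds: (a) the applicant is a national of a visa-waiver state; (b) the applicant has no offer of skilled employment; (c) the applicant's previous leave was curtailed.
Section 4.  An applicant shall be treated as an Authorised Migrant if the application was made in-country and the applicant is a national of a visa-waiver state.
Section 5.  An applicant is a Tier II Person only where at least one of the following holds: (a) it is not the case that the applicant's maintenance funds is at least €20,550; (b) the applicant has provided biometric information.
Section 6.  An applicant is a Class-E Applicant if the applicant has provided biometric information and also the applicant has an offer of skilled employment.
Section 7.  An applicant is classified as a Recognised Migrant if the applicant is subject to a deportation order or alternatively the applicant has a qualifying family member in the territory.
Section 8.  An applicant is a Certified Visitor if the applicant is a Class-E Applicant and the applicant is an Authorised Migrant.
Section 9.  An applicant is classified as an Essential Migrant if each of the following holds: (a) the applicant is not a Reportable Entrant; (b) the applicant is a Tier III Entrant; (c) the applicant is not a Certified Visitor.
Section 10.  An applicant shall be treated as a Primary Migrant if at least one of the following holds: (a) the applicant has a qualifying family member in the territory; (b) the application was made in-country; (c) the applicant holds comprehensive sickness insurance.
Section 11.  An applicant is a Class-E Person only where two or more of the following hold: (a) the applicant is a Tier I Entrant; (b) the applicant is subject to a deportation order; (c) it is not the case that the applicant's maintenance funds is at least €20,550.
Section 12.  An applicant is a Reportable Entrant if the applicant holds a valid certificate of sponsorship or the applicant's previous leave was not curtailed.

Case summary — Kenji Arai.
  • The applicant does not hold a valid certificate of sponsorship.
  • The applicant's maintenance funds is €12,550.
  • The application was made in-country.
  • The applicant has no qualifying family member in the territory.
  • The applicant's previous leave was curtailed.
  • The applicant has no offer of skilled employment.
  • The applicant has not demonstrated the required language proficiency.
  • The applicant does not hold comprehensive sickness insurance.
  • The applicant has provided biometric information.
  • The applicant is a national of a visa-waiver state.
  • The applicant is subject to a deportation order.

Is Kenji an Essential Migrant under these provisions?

Yes

section 12 — Reportable Entrant: [the applicant holds a valid certificate of sponsorship? no] OR [the applicant's previous leave was not curtailed? no] → not satisfied.
section 3 — Tier I Entrant: [the applicant is a national of a visa-waiver state? yes] OR [the applicant has no offer of skilled employment? yes] OR [the applicant's previous leave was curtailed? yes] → satisfied.
section 11 — Class-E Person: Tier I Entrant (section 3)? yes; the applicant is subject to a deportation order? yes; applicant's maintenance funds: €12,550 ≥ €20,550? no, so negated condition yes — 3 of 3 hold (need ≥2) → satisfied.
section 7 — Recognised Migrant: [the applicant is subject to a deportation order? yes] OR [the applicant has a qualifying family member in the territory? no] → satisfied.
section 10 — Primary Migrant: [the applicant has a qualifying family member in the territory? no] OR [the application was made in-country? yes] OR [the applicant holds comprehensive sickness insurance? no] → satisfied.
section 2 — Tier III Entrant: [Class-E Person (section 11)? yes] AND [Recognised Migrant (section 7)? yes] AND [Primary Migrant (section 10)? yes] → satisfied.
section 6 — Class-E Applicant: [the applicant has provided biometric information? yes] AND [the applicant has an offer of skilled employment? no] → not satisfied.
section 4 — Authorised Migrant: [the application was made in-country? yes] AND [the applicant is a national of a visa-waiver state? yes] → satisfied.
section 8 — Certified Visitor: [Class-E Applicant (section 6)? no] AND [Authorised Migrant (section 4)? yes] → not satisfied.
section 9 — Essential Migrant: [not a Reportable Entrant (section 12)? yes] AND [Tier III Entrant (section 2)? yes] AND [not a Certified Visitor (section 8)? yes] → satisfied.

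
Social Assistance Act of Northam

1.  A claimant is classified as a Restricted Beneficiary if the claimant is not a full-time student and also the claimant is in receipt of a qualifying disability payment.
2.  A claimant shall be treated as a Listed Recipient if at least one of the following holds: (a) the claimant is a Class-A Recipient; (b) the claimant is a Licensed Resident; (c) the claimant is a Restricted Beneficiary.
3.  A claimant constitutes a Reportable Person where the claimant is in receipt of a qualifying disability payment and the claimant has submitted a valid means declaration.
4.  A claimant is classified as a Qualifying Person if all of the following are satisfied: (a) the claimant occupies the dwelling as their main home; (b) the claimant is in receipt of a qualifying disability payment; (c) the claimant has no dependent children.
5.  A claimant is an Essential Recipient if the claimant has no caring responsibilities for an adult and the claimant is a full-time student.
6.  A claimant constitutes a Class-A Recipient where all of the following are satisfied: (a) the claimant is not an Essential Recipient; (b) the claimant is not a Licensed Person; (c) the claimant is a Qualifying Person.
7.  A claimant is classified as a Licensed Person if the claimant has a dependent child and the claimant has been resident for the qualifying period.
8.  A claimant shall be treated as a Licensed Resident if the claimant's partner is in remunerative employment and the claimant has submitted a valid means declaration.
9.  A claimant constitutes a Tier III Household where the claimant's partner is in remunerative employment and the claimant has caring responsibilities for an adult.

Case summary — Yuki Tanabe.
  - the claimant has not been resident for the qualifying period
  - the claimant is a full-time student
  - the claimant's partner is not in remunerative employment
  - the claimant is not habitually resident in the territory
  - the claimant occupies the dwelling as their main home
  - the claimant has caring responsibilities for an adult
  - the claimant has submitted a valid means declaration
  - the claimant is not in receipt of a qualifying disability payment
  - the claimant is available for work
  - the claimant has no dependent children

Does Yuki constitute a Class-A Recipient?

No

paragraph 5 — Essential Recipient: [the claimant has no caring responsibilities for an adult? no] AND [the claimant is a full-time student? yes] → not satisfied.
paragraph 7 — Licensed Person: [the claimant has a dependent child? no] AND [the claimant has been resident for the qualifying period? no] → not satisfied.
paragraph 4 — Qualifying Person: [the claimant occupies the dwelling as their main home? yes] AND [the claimant is in receipt of a qualifying disability payment? no] AND [the claimant has no dependent children? yes] → not satisfied.
paragraph 6 — Class-A Recipient: [not an Essential Recipient (paragraph 5)? yes] AND [not a Licensed Person (paragraph 7)? yes] AND [Qualifying Person (paragraph 4)? no] → not satisfied.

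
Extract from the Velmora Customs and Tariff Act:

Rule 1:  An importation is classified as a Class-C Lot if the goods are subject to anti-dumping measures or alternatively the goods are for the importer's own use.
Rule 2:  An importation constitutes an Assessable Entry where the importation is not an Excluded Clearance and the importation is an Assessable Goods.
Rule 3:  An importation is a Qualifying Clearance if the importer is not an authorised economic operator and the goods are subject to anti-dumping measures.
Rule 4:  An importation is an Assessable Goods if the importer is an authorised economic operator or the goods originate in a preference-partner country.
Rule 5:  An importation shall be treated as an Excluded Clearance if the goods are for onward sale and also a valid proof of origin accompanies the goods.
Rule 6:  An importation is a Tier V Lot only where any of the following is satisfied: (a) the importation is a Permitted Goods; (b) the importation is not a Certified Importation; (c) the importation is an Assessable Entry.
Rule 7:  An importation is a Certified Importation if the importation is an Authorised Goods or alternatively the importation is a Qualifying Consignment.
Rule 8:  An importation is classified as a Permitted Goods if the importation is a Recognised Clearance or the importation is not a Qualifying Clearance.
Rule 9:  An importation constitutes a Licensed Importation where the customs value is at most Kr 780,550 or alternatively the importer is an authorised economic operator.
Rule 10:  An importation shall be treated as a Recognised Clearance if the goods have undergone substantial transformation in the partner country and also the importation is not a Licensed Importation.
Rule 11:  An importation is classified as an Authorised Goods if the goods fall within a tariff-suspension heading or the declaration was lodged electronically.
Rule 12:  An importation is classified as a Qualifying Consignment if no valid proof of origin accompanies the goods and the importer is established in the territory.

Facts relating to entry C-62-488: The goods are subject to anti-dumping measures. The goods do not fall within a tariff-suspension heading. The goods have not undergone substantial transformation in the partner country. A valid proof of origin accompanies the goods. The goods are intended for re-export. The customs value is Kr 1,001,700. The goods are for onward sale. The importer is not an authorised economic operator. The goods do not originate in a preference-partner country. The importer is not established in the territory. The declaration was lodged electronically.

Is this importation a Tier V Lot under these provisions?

Under rule 9: customs value: Kr 1,001,700 ≤ Kr 780,550? no; or the importer is an authorised economic operator? no. So the importation is not a Licensed Importation.
Under rule 10: the goods have undergone substantial transformation in the partner country? no; and not a Licensed Importation (rule 9)? yes. So the importation is not a Recognised Clearance.
Under rule 3: the importer is not an authorised economic operator? yes; and the goods are subject to anti-dumping measures? yes. So the importation is a Qualifying Clearance.
Under rule 8: Recognised Clearance (rule 10)? no; or not a Qualifying Clearance (rule 3)? no. So the importation is not a Permitted Goods.
Under rule 11: the goods fall within a tariff-suspension heading? no; or the declaration was lodged electronically? yes. So the importation is an Authorised Goods.
Under rule 12: no valid proof of origin accompanies the goods? no; and the importer is established in the territory? no. So the importation is not a Qualifying Consignment.
Under rule 7: Authorised Goods (rule 11)? yes; or Qualifying Consignment (rule 12)? no. So the importation is a Certified Importation.
Under rule 5: the goods are for onward sale? yes; and a valid proof of origin accompanies the goods? yes. So the importation is an Excluded Clearance.
Under rule 4: the importer is an authorised economic operator? no; or the goods originate in a preference-partner country? no. So the importation is not an Assessable Goods.
Under rule 2: not an Excluded Clearance (rule 5)? no; and Assessable Goods (rule 4)? no. So the importation is not an Assessable Entry.
Under rule 6: Permitted Goods (rule 8)? no; or not a Certified Importation (rule 7)? no; or Assessable Entry (rule 2)? no. So the importation is not a Tier V Lot.

No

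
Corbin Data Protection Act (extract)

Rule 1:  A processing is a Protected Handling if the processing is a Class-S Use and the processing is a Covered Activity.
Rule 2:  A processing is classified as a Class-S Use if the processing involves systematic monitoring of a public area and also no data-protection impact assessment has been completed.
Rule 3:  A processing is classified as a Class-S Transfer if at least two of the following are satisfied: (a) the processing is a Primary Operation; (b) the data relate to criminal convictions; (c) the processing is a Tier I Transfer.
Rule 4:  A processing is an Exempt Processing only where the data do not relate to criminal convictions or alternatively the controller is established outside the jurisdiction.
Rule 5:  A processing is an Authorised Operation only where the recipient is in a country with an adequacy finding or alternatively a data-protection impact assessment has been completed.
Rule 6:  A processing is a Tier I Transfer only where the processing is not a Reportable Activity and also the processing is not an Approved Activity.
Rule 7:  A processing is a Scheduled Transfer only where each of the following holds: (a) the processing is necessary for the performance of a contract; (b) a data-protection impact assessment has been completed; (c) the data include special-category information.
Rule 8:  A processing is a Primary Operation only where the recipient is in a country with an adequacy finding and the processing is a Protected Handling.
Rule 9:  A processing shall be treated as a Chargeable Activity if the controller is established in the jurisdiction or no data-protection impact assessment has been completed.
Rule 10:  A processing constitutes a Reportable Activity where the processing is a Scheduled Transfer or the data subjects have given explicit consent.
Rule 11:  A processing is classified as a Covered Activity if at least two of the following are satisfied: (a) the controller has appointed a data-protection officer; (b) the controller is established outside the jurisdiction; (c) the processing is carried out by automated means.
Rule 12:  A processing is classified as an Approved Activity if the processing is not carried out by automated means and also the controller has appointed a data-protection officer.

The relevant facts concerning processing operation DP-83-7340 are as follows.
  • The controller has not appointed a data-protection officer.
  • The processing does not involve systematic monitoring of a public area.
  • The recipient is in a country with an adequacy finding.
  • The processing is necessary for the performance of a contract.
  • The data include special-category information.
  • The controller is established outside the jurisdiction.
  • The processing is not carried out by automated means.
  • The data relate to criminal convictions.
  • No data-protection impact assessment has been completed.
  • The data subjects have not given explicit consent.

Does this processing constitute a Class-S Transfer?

Yes

rule 2 — Class-S Use: [the processing involves systematic monitoring of a public area? no] AND [no data-protection impact assessment has been completed? yes] → not satisfied.
rule 11 — Covered Activity: the controller has appointed a data-protection officer? no; the controller is established outside the jurisdiction? yes; the processing is carried out by automated means? no — 1 of 3 hold (need ≥2) → not satisfied.
rule 1 — Protected Handling: [Class-S Use (rule 2)? no] AND [Covered Activity (rule 11)? no] → not satisfied.
rule 8 — Primary Operation: [the recipient is in a country with an adequacy finding? yes] AND [Protected Handling (rule 1)? no] → not satisfied.
rule 7 — Scheduled Transfer: [the processing is necessary for the performance of a contract? yes] AND [a data-protection impact assessment has been completed? no] AND [the data include special-category information? yes] → not satisfied.
rule 10 — Reportable Activity: [Scheduled Transfer (rule 7)? no] OR [the data subjects have given explicit consent? no] → not satisfied.
rule 12 — Approved Activity: [the processing is not carried out by automated means? yes] AND [the controller has appointed a data-protection officer? no] → not satisfied.
rule 6 — Tier I Transfer: [not a Reportable Activity (rule 10)? yes] AND [not an Approved Activity (rule 12)? yes] → satisfied.
rule 3 — Class-S Transfer: Primary Operation (rule 8)? no; the data relate to criminal convictions? yes; Tier I Transfer (rule 6)? yes — 2 of 3 hold (need ≥2) → satisfied.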